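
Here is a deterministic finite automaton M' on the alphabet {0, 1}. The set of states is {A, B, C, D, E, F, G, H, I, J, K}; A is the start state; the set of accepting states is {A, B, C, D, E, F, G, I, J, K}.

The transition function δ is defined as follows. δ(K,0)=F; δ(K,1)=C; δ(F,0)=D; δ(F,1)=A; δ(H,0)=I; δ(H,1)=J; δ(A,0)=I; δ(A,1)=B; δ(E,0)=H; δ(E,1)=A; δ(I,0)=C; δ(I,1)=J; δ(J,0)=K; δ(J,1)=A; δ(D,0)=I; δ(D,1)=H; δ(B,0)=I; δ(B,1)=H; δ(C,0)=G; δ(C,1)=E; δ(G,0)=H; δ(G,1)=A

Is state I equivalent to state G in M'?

Every state is reachable, so we keep all 11.
P0 = {A,B,C,D,E,F,G,I,J,K} | {H}.
On input 0, block {A,B,C,D,E,F,G,I,J,K} splits into {A,B,C,D,F,I,J,K} and {E,G}.
Split {A,B,C,D,F,I,J,K} by δ(·,0) → {A,B,D,F,I,J,K} and {C}.
Refine {A,B,D,F,I,J,K} on symbol 0: members go to different blocks, giving {A,B,D,F,J,K} and {I}.
Refine {A,B,D,F,J,K} on symbol 0: members go to different blocks, giving {A,B,D} and {F,J,K}.
Split {A,B,D} by δ(·,1) → {B,D} and {A}.
Refine {F,J,K} on symbol 0: members go to different blocks, giving {J,K} and {F}.
Refine {J,K} on symbol 0: members go to different blocks, giving {J} and {K}.
The partition is now stable with 9 blocks: {B,D} | {H} | {E,G} | {C} | {I} | {J} | {A} | {F} | {K}.
I and G end up in different blocks, so they are distinguishable. For instance, the string '0' is accepted from only I.

No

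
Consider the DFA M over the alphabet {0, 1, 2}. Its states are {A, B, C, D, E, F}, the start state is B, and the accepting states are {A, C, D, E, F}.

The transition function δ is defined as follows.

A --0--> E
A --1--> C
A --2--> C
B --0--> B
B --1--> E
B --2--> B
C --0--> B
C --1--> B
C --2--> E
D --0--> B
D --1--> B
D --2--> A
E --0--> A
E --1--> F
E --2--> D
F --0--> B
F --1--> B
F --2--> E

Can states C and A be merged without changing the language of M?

No

All states are reachable from the start state.
P0 = {A,C,D,E,F} | {B}.
Split {A,C,D,E,F} by δ(·,0) → {C,D,F} and {A,E}.
Stable partition: {C,D,F} | {B} | {A,E} — 3 equivalence classes.
C and A end up in different blocks, so they are distinguishable. For instance, the string '0' is accepted from only A.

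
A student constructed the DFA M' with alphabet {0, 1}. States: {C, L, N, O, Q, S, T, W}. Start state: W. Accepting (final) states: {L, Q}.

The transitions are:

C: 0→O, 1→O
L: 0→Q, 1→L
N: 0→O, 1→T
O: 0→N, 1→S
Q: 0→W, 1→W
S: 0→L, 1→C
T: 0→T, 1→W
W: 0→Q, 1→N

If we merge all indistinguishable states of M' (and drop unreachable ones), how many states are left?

8

All states are reachable from the start state.
Initial partition by acceptance: {L,Q} | {C,N,O,S,T,W}.
Refine {L,Q} on symbol 0: members go to different blocks, giving {Q} and {L}.
On input 0, block {C,N,O,S,T,W} splits into {C,N,O,T} and {S} and {W}.
Refine {C,N,O,T} on symbol 1: members go to different blocks, giving {C,N} and {O} and {T}.
Split {C,N} by δ(·,1) → {N} and {C}.
Stable partition: {Q} | {N} | {L} | {S} | {W} | {O} | {T} | {C} — 8 equivalence classes.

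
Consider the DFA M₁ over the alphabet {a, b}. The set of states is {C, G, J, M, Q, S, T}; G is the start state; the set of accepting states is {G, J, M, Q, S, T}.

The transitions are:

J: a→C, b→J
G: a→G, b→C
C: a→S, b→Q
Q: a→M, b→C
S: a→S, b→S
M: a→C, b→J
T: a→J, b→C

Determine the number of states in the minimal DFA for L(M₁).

5

First remove the unreachable states {T}; 6 states remain.
P0 = {G,J,M,Q,S} | {C}.
On input a, block {G,J,M,Q,S} splits into {G,Q,S} and {J,M}.
Split {G,Q,S} by δ(·,a) → {G,S} and {Q}.
On input b, block {G,S} splits into {G} and {S}.
Stable partition: {G} | {C} | {J,M} | {Q} | {S} — 5 equivalence classes.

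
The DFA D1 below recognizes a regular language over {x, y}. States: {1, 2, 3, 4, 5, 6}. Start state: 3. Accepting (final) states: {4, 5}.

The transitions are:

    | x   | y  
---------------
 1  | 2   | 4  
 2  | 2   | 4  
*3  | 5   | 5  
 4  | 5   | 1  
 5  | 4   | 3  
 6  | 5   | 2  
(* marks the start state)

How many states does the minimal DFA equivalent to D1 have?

States {6} cannot be reached from the start state, so discard them.
Start with accepting vs non-accepting: {4,5} | {1,2,3}.
Refine {1,2,3} on symbol x: members go to different blocks, giving {1,2} and {3}.
Split {4,5} by δ(·,y) → {4} and {5}.
No further refinement is possible. Final partition (4 blocks): {4} | {1,2} | {3} | {5}.

4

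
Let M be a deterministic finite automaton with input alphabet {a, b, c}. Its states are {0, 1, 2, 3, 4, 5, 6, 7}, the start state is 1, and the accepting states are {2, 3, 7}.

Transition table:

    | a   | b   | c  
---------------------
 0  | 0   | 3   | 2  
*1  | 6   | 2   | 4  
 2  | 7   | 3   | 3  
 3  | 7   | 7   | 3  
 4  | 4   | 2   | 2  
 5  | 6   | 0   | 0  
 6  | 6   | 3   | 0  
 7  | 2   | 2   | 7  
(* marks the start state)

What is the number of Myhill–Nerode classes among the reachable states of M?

Reachable states from the start: {0,1,2,3,4,6,7}. Unreachable: {5} — drop them.
Initial partition by acceptance: {2,3,7} | {0,1,4,6}.
On input c, block {0,1,4,6} splits into {0,4} and {1,6}.
The partition is now stable with 3 blocks: {2,3,7} | {0,4} | {1,6}.

3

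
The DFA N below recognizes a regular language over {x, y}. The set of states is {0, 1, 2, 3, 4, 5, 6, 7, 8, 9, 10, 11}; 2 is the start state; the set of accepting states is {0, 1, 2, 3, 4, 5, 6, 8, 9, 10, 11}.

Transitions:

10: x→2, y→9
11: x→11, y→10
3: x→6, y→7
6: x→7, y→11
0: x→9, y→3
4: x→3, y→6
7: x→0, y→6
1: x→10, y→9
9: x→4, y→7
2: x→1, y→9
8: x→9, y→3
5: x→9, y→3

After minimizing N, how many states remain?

States {5,8} cannot be reached from the start state, so discard them.
Start with accepting vs non-accepting: {0,1,2,3,4,6,9,10,11} | {7}.
Split {0,1,2,3,4,6,9,10,11} by δ(·,x) → {0,1,2,3,4,9,10,11} and {6}.
Split {0,1,2,3,4,9,10,11} by δ(·,x) → {0,1,2,4,9,10,11} and {3}.
On input x, block {0,1,2,4,9,10,11} splits into {0,1,2,9,10,11} and {4}.
Split {0,1,2,9,10,11} by δ(·,x) → {0,1,2,10,11} and {9}.
Split {0,1,2,10,11} by δ(·,x) → {1,2,10,11} and {0}.
Split {1,2,10,11} by δ(·,y) → {1,2,10} and {11}.
Stable partition: {1,2,10} | {7} | {6} | {3} | {4} | {9} | {0} | {11} — 8 equivalence classes.

8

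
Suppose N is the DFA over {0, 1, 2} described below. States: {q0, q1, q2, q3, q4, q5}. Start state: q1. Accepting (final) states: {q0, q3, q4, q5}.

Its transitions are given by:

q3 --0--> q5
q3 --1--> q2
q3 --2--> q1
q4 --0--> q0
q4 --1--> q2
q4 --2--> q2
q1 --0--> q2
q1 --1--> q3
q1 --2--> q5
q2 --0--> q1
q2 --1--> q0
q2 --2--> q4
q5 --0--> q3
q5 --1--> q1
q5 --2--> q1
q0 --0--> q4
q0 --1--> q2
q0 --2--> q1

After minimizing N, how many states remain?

2

Initial partition by acceptance: {q0,q3,q4,q5} | {q1,q2}.
No further refinement is possible. Final partition (2 blocks): {q0,q3,q4,q5} | {q1,q2}.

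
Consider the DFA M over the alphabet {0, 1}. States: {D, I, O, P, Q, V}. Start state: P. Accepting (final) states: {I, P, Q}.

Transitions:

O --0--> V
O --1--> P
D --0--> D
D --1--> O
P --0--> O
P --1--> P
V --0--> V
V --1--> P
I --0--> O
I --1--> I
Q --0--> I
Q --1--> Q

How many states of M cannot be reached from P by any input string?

3

No path from P leads to D, I, Q; the other 3 states are all reachable.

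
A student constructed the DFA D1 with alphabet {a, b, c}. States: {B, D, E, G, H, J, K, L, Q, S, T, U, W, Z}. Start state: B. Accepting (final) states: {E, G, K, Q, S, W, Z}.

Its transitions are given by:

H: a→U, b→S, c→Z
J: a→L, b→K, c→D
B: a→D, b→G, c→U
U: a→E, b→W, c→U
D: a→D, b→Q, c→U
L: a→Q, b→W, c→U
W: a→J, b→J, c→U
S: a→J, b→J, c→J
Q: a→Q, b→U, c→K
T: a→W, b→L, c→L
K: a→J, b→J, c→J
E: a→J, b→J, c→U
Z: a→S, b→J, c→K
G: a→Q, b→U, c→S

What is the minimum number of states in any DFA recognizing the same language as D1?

States {H,T,Z} cannot be reached from the start state, so discard them.
Initial partition by acceptance: {E,G,K,Q,S,W} | {B,D,J,L,U}.
On input a, block {E,G,K,Q,S,W} splits into {E,K,S,W} and {G,Q}.
Refine {B,D,J,L,U} on symbol a: members go to different blocks, giving {B,D,J} and {U} and {L}.
Refine {E,K,S,W} on symbol c: members go to different blocks, giving {E,W} and {K,S}.
On input a, block {B,D,J} splits into {B,D} and {J}.
No further refinement is possible. Final partition (7 blocks): {E,W} | {B,D} | {G,Q} | {U} | {L} | {K,S} | {J}.

7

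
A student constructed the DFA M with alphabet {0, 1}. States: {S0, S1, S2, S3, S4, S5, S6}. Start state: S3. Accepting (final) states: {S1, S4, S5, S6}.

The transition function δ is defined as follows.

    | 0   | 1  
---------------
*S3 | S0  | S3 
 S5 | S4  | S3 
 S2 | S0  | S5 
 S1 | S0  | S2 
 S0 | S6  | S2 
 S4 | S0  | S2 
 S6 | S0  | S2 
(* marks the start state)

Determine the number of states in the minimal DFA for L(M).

States {S1} cannot be reached from the start state, so discard them.
P0 = {S4,S5,S6} | {S0,S2,S3}.
On input 0, block {S4,S5,S6} splits into {S4,S6} and {S5}.
On input 0, block {S0,S2,S3} splits into {S2,S3} and {S0}.
Split {S2,S3} by δ(·,1) → {S2} and {S3}.
No further refinement is possible. Final partition (5 blocks): {S4,S6} | {S2} | {S5} | {S0} | {S3}.

5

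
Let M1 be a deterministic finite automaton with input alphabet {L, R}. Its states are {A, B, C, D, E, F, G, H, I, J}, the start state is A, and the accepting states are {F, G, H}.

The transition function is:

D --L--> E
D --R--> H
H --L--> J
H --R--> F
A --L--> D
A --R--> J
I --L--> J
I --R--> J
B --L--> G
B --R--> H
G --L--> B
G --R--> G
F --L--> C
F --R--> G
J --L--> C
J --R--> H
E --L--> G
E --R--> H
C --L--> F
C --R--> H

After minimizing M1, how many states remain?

First remove the unreachable states {I}; 9 states remain.
P0 = {F,G,H} | {A,B,C,D,E,J}.
Split {A,B,C,D,E,J} by δ(·,L) → {A,D,J} and {B,C,E}.
Refine {F,G,H} on symbol L: members go to different blocks, giving {F,G} and {H}.
Refine {A,D,J} on symbol L: members go to different blocks, giving {D,J} and {A}.
No further refinement is possible. Final partition (5 blocks): {F,G} | {D,J} | {B,C,E} | {H} | {A}.

5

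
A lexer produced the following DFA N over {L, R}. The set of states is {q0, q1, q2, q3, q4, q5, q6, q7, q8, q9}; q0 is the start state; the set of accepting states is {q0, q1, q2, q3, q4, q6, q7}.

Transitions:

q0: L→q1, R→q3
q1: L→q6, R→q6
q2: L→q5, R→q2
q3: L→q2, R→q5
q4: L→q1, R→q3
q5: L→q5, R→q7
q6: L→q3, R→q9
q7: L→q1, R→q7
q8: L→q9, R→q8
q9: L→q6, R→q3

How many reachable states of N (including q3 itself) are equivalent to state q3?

1

States {q4,q8} cannot be reached from the start state, so discard them.
Start with accepting vs non-accepting: {q0,q1,q2,q3,q6,q7} | {q5,q9}.
On input L, block {q0,q1,q2,q3,q6,q7} splits into {q0,q1,q3,q6,q7} and {q2}.
On input L, block {q0,q1,q3,q6,q7} splits into {q0,q1,q6,q7} and {q3}.
Split {q0,q1,q6,q7} by δ(·,L) → {q0,q1,q7} and {q6}.
Refine {q0,q1,q7} on symbol L: members go to different blocks, giving {q0,q7} and {q1}.
On input R, block {q0,q7} splits into {q0} and {q7}.
Split {q5,q9} by δ(·,L) → {q5} and {q9}.
The partition is now stable with 8 blocks: {q0} | {q5} | {q2} | {q3} | {q6} | {q1} | {q7} | {q9}.
The equivalence class containing q3 is {q3}, of size 1.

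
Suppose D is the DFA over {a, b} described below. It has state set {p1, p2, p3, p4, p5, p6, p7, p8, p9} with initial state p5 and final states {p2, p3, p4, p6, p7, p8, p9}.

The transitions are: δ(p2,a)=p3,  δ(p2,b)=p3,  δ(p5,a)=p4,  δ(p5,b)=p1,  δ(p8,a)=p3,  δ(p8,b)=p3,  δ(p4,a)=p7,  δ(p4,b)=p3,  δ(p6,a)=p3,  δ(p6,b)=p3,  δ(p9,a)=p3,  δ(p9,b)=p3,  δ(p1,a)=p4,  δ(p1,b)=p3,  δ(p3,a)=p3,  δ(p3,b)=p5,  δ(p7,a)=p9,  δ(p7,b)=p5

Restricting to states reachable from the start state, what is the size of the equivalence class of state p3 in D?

Reachable states from the start: {p1,p3,p4,p5,p7,p9}. Unreachable: {p2,p6,p8} — drop them.
Initial partition by acceptance: {p3,p4,p7,p9} | {p1,p5}.
Split {p3,p4,p7,p9} by δ(·,b) → {p3,p7} and {p4,p9}.
Refine {p3,p7} on symbol a: members go to different blocks, giving {p3} and {p7}.
On input b, block {p1,p5} splits into {p1} and {p5}.
On input a, block {p4,p9} splits into {p4} and {p9}.
The partition is now stable with 6 blocks: {p3} | {p1} | {p4} | {p7} | {p5} | {p9}.
State p3 belongs to the block {p3}, which has 1 states.

1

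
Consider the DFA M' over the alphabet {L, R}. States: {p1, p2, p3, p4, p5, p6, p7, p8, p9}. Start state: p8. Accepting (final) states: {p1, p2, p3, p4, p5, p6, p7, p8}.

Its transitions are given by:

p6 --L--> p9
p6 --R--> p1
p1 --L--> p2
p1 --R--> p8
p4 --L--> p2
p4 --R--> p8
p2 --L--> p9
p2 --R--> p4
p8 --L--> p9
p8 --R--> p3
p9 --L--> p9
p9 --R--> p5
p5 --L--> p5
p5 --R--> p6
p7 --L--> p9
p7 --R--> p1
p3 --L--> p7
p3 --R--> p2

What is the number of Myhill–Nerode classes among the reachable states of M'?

All states are reachable from the start state.
P0 = {p1,p2,p3,p4,p5,p6,p7,p8} | {p9}.
On input L, block {p1,p2,p3,p4,p5,p6,p7,p8} splits into {p1,p3,p4,p5} and {p2,p6,p7,p8}.
Split {p1,p3,p4,p5} by δ(·,L) → {p1,p3,p4} and {p5}.
Stable partition: {p1,p3,p4} | {p9} | {p2,p6,p7,p8} | {p5} — 4 equivalence classes.

4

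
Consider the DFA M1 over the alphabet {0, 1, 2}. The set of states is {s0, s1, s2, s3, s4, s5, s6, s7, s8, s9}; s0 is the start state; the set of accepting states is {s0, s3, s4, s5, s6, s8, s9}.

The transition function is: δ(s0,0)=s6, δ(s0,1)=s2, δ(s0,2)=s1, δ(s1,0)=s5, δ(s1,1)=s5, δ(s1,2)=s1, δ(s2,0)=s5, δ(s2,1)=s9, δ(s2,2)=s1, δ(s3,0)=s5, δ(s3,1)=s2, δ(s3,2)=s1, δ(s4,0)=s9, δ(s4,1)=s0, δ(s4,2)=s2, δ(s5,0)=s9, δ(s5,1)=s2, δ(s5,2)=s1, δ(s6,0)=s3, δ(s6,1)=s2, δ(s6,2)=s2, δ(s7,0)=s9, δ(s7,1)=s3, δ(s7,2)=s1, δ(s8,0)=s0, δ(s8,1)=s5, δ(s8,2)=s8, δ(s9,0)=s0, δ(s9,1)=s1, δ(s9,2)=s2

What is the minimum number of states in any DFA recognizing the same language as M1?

First remove the unreachable states {s4,s7,s8}; 7 states remain.
Start with accepting vs non-accepting: {s0,s3,s5,s6,s9} | {s1,s2}.
No further refinement is possible. Final partition (2 blocks): {s0,s3,s5,s6,s9} | {s1,s2}.

2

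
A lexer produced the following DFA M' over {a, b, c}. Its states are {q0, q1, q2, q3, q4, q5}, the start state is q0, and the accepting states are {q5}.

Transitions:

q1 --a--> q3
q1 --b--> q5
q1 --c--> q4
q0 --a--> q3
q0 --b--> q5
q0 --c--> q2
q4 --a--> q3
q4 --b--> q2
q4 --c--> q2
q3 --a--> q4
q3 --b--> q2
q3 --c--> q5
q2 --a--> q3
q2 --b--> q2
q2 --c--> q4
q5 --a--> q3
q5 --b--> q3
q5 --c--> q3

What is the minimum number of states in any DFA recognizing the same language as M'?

4

States {q1} cannot be reached from the start state, so discard them.
Initial partition by acceptance: {q5} | {q0,q2,q3,q4}.
Refine {q0,q2,q3,q4} on symbol b: members go to different blocks, giving {q2,q3,q4} and {q0}.
Split {q2,q3,q4} by δ(·,c) → {q2,q4} and {q3}.
Stable partition: {q5} | {q2,q4} | {q0} | {q3} — 4 equivalence classes.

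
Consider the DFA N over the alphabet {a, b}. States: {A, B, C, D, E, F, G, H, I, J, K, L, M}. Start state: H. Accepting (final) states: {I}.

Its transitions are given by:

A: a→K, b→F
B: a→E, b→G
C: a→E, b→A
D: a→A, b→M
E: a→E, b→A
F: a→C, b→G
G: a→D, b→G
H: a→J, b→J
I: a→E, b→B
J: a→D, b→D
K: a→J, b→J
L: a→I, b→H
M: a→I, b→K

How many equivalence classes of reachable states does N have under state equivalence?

States {L} cannot be reached from the start state, so discard them.
P0 = {I} | {A,B,C,D,E,F,G,H,J,K,M}.
Split {A,B,C,D,E,F,G,H,J,K,M} by δ(·,a) → {A,B,C,D,E,F,G,H,J,K} and {M}.
Refine {A,B,C,D,E,F,G,H,J,K} on symbol b: members go to different blocks, giving {A,B,C,E,F,G,H,J,K} and {D}.
On input a, block {A,B,C,E,F,G,H,J,K} splits into {A,B,C,E,F,H,K} and {G,J}.
Split {A,B,C,E,F,H,K} by δ(·,a) → {A,B,C,E,F} and {H,K}.
Split {A,B,C,E,F} by δ(·,a) → {B,C,E,F} and {A}.
On input b, block {B,C,E,F} splits into {B,F} and {C,E}.
Refine {G,J} on symbol b: members go to different blocks, giving {G} and {J}.
The partition is now stable with 9 blocks: {I} | {B,F} | {M} | {D} | {G} | {H,K} | {A} | {C,E} | {J}.

9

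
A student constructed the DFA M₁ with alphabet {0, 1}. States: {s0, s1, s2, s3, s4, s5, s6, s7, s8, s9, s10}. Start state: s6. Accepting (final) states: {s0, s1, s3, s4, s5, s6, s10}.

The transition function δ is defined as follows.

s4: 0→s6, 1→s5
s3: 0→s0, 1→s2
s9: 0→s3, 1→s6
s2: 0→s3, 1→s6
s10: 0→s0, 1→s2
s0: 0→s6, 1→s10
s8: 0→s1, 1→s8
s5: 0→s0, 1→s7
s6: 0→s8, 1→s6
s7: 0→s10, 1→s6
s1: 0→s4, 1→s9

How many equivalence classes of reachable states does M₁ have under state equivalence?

5

P0 = {s0,s1,s3,s4,s5,s6,s10} | {s2,s7,s8,s9}.
Split {s0,s1,s3,s4,s5,s6,s10} by δ(·,0) → {s0,s1,s3,s4,s5,s10} and {s6}.
On input 0, block {s0,s1,s3,s4,s5,s10} splits into {s1,s3,s5,s10} and {s0,s4}.
Refine {s2,s7,s8,s9} on symbol 1: members go to different blocks, giving {s2,s7,s9} and {s8}.
The partition is now stable with 5 blocks: {s1,s3,s5,s10} | {s2,s7,s9} | {s6} | {s0,s4} | {s8}.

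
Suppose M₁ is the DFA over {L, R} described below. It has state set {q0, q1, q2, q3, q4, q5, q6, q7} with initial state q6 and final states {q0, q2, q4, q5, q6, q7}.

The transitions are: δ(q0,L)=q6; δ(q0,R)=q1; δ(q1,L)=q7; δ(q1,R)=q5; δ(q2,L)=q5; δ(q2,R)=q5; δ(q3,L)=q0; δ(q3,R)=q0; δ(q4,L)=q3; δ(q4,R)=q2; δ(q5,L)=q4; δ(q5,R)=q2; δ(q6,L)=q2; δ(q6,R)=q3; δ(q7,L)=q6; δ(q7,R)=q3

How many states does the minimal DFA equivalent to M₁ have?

8

Initial partition by acceptance: {q0,q2,q4,q5,q6,q7} | {q1,q3}.
Split {q0,q2,q4,q5,q6,q7} by δ(·,L) → {q0,q2,q5,q6,q7} and {q4}.
Split {q0,q2,q5,q6,q7} by δ(·,L) → {q0,q2,q6,q7} and {q5}.
Refine {q0,q2,q6,q7} on symbol L: members go to different blocks, giving {q0,q6,q7} and {q2}.
On input L, block {q0,q6,q7} splits into {q0,q7} and {q6}.
Split {q1,q3} by δ(·,R) → {q1} and {q3}.
Split {q0,q7} by δ(·,R) → {q0} and {q7}.
Stable partition: {q0} | {q1} | {q4} | {q5} | {q2} | {q6} | {q3} | {q7} — 8 equivalence classes.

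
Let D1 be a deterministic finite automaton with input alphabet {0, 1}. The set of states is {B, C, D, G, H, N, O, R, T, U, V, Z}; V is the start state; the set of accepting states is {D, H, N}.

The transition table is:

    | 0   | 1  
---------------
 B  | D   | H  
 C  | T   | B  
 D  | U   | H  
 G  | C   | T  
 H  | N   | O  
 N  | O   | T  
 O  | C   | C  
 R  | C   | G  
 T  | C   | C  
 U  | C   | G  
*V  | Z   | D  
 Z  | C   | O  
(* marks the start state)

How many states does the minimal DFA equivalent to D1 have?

Reachable states from the start: {B,C,D,G,H,N,O,T,U,V,Z}. Unreachable: {R} — drop them.
Start with accepting vs non-accepting: {D,H,N} | {B,C,G,O,T,U,V,Z}.
Split {D,H,N} by δ(·,0) → {D,N} and {H}.
On input 1, block {D,N} splits into {N} and {D}.
Refine {B,C,G,O,T,U,V,Z} on symbol 0: members go to different blocks, giving {C,G,O,T,U,V,Z} and {B}.
Refine {C,G,O,T,U,V,Z} on symbol 1: members go to different blocks, giving {G,O,T,U,Z} and {C} and {V}.
Refine {G,O,T,U,Z} on symbol 1: members go to different blocks, giving {G,U,Z} and {O,T}.
Split {G,U,Z} by δ(·,1) → {G,Z} and {U}.
Stable partition: {N} | {G,Z} | {H} | {D} | {B} | {C} | {V} | {O,T} | {U} — 9 equivalence classes.

9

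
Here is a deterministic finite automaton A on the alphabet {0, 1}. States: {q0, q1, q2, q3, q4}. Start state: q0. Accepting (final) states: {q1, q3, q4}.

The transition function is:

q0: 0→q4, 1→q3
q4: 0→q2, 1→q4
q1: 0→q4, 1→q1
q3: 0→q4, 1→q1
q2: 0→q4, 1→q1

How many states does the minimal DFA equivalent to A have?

3

All states are reachable from the start state.
Start with accepting vs non-accepting: {q1,q3,q4} | {q0,q2}.
Refine {q1,q3,q4} on symbol 0: members go to different blocks, giving {q1,q3} and {q4}.
The partition is now stable with 3 blocks: {q1,q3} | {q0,q2} | {q4}.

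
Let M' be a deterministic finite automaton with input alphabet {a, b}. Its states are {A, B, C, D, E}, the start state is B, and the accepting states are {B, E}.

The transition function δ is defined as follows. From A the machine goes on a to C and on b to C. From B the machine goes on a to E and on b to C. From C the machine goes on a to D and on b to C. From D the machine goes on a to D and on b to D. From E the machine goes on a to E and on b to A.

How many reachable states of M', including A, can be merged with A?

Every state is reachable, so we keep all 5.
Start with accepting vs non-accepting: {B,E} | {A,C,D}.
The partition is now stable with 2 blocks: {B,E} | {A,C,D}.
State A belongs to the block {A,C,D}, which has 3 states.

3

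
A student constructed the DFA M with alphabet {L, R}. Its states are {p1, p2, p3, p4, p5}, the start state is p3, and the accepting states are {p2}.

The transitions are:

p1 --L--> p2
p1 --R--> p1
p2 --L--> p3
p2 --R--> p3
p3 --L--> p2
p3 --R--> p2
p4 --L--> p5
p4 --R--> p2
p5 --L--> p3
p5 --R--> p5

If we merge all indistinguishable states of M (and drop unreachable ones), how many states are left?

2

First remove the unreachable states {p1,p4,p5}; 2 states remain.
Start with accepting vs non-accepting: {p2} | {p3}.
No further refinement is possible. Final partition (2 blocks): {p2} | {p3}.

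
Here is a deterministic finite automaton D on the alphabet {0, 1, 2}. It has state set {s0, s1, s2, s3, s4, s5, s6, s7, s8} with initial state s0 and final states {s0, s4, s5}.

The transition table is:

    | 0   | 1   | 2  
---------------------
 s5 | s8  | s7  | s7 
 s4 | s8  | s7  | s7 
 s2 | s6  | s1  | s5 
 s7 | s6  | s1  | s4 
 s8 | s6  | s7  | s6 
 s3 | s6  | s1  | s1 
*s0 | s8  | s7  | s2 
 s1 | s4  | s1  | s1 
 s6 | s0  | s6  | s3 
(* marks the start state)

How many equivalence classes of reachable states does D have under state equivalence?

Start with accepting vs non-accepting: {s0,s4,s5} | {s1,s2,s3,s6,s7,s8}.
Split {s1,s2,s3,s6,s7,s8} by δ(·,0) → {s2,s3,s7,s8} and {s1,s6}.
Split {s2,s3,s7,s8} by δ(·,1) → {s2,s3,s7} and {s8}.
On input 2, block {s2,s3,s7} splits into {s2,s7} and {s3}.
Split {s1,s6} by δ(·,2) → {s1} and {s6}.
The partition is now stable with 6 blocks: {s0,s4,s5} | {s2,s7} | {s1} | {s8} | {s3} | {s6}.

6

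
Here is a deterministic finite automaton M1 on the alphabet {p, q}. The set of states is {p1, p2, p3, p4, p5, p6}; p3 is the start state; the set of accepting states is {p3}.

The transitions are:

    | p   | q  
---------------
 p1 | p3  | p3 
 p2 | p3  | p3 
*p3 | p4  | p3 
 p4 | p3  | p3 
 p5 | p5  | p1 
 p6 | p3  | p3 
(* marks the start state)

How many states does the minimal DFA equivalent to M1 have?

States {p1,p2,p5,p6} cannot be reached from the start state, so discard them.
P0 = {p3} | {p4}.
Stable partition: {p3} | {p4} — 2 equivalence classes.

2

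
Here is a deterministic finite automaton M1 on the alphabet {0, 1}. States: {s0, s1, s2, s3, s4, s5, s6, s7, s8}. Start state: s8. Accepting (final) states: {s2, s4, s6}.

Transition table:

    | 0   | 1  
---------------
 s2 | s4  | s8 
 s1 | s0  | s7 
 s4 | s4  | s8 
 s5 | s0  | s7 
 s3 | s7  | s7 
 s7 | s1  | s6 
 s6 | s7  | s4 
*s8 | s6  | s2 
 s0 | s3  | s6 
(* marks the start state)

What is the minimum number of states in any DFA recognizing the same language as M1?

First remove the unreachable states {s5}; 8 states remain.
Start with accepting vs non-accepting: {s2,s4,s6} | {s0,s1,s3,s7,s8}.
Refine {s2,s4,s6} on symbol 0: members go to different blocks, giving {s2,s4} and {s6}.
Refine {s0,s1,s3,s7,s8} on symbol 0: members go to different blocks, giving {s0,s1,s3,s7} and {s8}.
Split {s0,s1,s3,s7} by δ(·,1) → {s0,s7} and {s1,s3}.
Stable partition: {s2,s4} | {s0,s7} | {s6} | {s8} | {s1,s3} — 5 equivalence classes.

5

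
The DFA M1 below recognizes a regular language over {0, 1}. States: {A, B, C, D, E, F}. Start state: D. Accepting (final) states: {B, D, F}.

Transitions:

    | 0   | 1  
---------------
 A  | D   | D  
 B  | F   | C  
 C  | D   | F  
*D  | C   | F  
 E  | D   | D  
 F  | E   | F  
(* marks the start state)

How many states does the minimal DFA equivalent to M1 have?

2

States {A,B} cannot be reached from the start state, so discard them.
Initial partition by acceptance: {D,F} | {C,E}.
The partition is now stable with 2 blocks: {D,F} | {C,E}.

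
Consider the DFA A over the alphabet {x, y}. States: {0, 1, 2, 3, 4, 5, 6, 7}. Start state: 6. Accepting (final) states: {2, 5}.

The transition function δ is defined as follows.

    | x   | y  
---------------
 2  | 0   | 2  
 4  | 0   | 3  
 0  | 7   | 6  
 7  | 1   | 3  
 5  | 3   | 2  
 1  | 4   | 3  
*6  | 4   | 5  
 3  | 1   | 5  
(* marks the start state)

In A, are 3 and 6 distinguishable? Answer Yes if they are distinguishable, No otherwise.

No

All states are reachable from the start state.
Initial partition by acceptance: {2,5} | {0,1,3,4,6,7}.
Split {0,1,3,4,6,7} by δ(·,y) → {0,1,4,7} and {3,6}.
On input x, block {2,5} splits into {2} and {5}.
No further refinement is possible. Final partition (4 blocks): {2} | {0,1,4,7} | {3,6} | {5}.
3 and 6 lie in the same block of the stable partition, so they are equivalent — no string distinguishes them.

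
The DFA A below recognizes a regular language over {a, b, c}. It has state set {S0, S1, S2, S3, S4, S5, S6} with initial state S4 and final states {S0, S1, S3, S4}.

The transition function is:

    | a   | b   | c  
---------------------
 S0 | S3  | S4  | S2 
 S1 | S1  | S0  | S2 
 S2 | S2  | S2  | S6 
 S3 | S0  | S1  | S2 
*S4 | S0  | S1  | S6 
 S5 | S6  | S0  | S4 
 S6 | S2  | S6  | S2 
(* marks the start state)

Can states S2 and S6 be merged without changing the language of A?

Yes

Reachable states from the start: {S0,S1,S2,S3,S4,S6}. Unreachable: {S5} — drop them.
Initial partition by acceptance: {S0,S1,S3,S4} | {S2,S6}.
No further refinement is possible. Final partition (2 blocks): {S0,S1,S3,S4} | {S2,S6}.
S2 and S6 lie in the same block of the stable partition, so they are equivalent — no string distinguishes them.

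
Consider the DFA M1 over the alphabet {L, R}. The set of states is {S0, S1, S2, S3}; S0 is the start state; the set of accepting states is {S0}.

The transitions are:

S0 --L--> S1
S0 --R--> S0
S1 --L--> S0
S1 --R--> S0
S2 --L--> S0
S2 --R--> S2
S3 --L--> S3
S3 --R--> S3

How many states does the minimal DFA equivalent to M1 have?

2

First remove the unreachable states {S2,S3}; 2 states remain.
Start with accepting vs non-accepting: {S0} | {S1}.
Stable partition: {S0} | {S1} — 2 equivalence classes.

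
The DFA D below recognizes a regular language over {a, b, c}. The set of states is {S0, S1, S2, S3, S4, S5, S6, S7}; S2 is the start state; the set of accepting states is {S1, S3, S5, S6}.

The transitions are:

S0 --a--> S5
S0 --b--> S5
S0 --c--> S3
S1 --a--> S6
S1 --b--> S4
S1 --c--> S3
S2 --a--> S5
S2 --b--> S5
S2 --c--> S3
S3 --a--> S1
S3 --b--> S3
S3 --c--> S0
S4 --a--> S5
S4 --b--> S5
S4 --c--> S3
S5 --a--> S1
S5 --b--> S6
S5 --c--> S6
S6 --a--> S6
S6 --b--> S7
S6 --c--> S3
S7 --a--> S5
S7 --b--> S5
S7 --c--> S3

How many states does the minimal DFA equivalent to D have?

4

Every state is reachable, so we keep all 8.
P0 = {S1,S3,S5,S6} | {S0,S2,S4,S7}.
Split {S1,S3,S5,S6} by δ(·,b) → {S1,S6} and {S3,S5}.
Split {S3,S5} by δ(·,b) → {S3} and {S5}.
Stable partition: {S1,S6} | {S0,S2,S4,S7} | {S3} | {S5} — 4 equivalence classes.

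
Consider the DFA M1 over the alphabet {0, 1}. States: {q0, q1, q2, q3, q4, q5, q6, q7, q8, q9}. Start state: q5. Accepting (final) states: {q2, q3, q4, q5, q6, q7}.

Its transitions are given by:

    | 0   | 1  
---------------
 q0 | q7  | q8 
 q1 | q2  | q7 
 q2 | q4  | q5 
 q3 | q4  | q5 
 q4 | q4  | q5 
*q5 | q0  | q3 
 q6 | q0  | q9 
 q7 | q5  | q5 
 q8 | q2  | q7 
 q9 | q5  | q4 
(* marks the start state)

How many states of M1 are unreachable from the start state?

3

Starting at q5 and following transitions, the reachable set is {q0, q2, q3, q4, q5, q7, q8}. That leaves q1, q6, q9 unreachable — 3 in total.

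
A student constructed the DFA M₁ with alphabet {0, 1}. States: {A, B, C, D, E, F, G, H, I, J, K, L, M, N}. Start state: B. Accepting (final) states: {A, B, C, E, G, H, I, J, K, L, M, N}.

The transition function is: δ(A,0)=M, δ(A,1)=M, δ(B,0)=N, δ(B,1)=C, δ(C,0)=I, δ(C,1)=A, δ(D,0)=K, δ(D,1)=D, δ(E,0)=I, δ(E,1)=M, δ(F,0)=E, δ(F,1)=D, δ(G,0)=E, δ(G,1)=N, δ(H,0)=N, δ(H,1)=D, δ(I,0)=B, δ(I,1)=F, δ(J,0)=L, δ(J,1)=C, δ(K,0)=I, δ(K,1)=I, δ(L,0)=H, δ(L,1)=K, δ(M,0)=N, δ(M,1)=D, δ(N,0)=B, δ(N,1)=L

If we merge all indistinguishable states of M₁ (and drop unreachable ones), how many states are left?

5

States {G,J} cannot be reached from the start state, so discard them.
Initial partition by acceptance: {A,B,C,E,H,I,K,L,M,N} | {D,F}.
On input 1, block {A,B,C,E,H,I,K,L,M,N} splits into {A,B,C,E,K,L,N} and {H,I,M}.
Split {A,B,C,E,K,L,N} by δ(·,0) → {A,C,E,K,L} and {B,N}.
Refine {A,C,E,K,L} on symbol 1: members go to different blocks, giving {A,E,K} and {C,L}.
The partition is now stable with 5 blocks: {A,E,K} | {D,F} | {H,I,M} | {B,N} | {C,L}.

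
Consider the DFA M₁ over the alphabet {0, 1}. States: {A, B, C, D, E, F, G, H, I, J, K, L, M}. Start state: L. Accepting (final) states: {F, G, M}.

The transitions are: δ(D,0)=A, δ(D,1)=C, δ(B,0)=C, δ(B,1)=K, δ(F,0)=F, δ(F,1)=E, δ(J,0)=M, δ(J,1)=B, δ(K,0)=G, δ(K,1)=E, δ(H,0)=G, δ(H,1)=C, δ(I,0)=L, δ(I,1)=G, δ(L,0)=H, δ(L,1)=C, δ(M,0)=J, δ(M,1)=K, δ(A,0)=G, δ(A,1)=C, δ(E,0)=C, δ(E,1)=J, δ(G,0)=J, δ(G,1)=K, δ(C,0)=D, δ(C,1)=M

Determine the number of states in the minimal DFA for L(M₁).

States {F,I} cannot be reached from the start state, so discard them.
Initial partition by acceptance: {G,M} | {A,B,C,D,E,H,J,K,L}.
On input 0, block {A,B,C,D,E,H,J,K,L} splits into {B,C,D,E,L} and {A,H,J,K}.
On input 0, block {B,C,D,E,L} splits into {B,C,E} and {D,L}.
On input 0, block {B,C,E} splits into {B,E} and {C}.
On input 1, block {A,H,J,K} splits into {A,H} and {J,K}.
No further refinement is possible. Final partition (6 blocks): {G,M} | {B,E} | {A,H} | {D,L} | {C} | {J,K}.

6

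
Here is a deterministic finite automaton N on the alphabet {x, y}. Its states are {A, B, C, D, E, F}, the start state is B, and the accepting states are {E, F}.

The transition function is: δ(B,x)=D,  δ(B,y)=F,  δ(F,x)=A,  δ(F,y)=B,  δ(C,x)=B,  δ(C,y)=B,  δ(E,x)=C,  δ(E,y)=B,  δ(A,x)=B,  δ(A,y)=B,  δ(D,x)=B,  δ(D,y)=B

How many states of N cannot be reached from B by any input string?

2

No path from B leads to C, E; the other 4 states are all reachable.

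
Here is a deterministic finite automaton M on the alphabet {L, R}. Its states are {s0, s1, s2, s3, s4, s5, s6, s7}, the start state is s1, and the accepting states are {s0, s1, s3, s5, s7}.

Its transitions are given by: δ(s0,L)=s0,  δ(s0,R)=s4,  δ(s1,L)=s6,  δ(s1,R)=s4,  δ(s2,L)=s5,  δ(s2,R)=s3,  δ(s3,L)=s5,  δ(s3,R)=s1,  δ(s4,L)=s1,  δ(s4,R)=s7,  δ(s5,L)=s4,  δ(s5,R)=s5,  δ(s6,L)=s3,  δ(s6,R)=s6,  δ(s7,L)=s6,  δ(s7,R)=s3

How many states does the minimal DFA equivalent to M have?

First remove the unreachable states {s0,s2}; 6 states remain.
P0 = {s1,s3,s5,s7} | {s4,s6}.
On input L, block {s1,s3,s5,s7} splits into {s1,s5,s7} and {s3}.
On input R, block {s1,s5,s7} splits into {s1} and {s5} and {s7}.
Split {s4,s6} by δ(·,L) → {s4} and {s6}.
Stable partition: {s1} | {s4} | {s3} | {s5} | {s7} | {s6} — 6 equivalence classes.

6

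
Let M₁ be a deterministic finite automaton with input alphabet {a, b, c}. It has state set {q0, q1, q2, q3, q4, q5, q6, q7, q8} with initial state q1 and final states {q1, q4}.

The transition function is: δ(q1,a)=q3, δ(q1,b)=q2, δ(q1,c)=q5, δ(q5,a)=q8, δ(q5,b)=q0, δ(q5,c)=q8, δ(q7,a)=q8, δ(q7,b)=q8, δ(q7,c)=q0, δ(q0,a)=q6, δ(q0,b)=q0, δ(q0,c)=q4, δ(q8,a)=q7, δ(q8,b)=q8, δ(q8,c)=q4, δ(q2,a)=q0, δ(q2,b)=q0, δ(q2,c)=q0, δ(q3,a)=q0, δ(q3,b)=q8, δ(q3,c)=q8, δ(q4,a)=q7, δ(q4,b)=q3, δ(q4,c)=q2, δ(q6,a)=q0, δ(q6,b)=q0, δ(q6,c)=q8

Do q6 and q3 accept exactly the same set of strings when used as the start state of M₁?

Yes

Every state is reachable, so we keep all 9.
P0 = {q1,q4} | {q0,q2,q3,q5,q6,q7,q8}.
Split {q0,q2,q3,q5,q6,q7,q8} by δ(·,c) → {q2,q3,q5,q6,q7} and {q0,q8}.
The partition is now stable with 3 blocks: {q1,q4} | {q2,q3,q5,q6,q7} | {q0,q8}.
q6 and q3 lie in the same block of the stable partition, so they are equivalent — no string distinguishes them.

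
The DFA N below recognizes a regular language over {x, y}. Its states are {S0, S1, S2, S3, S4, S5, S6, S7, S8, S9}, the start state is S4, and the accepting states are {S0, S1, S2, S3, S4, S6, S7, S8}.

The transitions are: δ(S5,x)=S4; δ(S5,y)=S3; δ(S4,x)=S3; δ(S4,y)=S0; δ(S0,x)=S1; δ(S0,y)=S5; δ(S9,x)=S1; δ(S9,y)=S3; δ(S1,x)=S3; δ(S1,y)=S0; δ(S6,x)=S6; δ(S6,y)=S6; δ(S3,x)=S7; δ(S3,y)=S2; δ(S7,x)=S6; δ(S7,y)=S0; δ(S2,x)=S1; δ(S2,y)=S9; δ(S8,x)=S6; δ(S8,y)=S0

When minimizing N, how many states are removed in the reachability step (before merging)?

BFS from S4 reaches {S0, S1, S2, S3, S4, S5, S6, S7, S9}; the 1 state(s) S8 are never visited.

1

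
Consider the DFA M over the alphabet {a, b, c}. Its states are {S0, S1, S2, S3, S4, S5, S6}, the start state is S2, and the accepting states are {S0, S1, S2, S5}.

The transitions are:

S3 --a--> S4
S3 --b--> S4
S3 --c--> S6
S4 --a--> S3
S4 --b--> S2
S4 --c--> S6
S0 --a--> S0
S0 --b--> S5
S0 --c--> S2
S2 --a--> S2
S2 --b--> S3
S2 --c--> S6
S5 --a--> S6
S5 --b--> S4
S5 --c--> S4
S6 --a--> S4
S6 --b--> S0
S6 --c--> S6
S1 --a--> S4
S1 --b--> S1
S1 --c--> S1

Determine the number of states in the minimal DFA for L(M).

States {S1} cannot be reached from the start state, so discard them.
Start with accepting vs non-accepting: {S0,S2,S5} | {S3,S4,S6}.
Refine {S0,S2,S5} on symbol a: members go to different blocks, giving {S0,S2} and {S5}.
Refine {S0,S2} on symbol b: members go to different blocks, giving {S0} and {S2}.
Split {S3,S4,S6} by δ(·,b) → {S3} and {S4} and {S6}.
The partition is now stable with 6 blocks: {S0} | {S3} | {S5} | {S2} | {S4} | {S6}.

6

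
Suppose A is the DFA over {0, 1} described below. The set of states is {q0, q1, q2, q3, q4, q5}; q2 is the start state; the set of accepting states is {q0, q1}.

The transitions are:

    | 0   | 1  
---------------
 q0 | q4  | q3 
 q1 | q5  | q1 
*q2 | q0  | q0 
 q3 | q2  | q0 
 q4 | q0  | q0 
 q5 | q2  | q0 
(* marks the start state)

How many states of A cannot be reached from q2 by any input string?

2

BFS from q2 reaches {q0, q2, q3, q4}; the 2 state(s) q1, q5 are never visited.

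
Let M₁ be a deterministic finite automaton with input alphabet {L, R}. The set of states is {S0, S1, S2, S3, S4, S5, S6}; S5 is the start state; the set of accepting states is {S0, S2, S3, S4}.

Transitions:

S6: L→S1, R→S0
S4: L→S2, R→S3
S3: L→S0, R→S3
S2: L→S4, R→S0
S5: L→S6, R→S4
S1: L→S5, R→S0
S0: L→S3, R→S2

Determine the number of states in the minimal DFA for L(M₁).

All states are reachable from the start state.
Initial partition by acceptance: {S0,S2,S3,S4} | {S1,S5,S6}.
The partition is now stable with 2 blocks: {S0,S2,S3,S4} | {S1,S5,S6}.

2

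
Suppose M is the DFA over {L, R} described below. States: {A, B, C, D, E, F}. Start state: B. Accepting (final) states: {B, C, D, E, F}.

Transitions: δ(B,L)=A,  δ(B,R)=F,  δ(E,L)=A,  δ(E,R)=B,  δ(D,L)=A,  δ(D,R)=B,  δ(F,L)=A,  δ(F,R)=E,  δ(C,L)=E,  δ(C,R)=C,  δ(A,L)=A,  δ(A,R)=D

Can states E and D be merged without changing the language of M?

States {C} cannot be reached from the start state, so discard them.
Initial partition by acceptance: {B,D,E,F} | {A}.
The partition is now stable with 2 blocks: {B,D,E,F} | {A}.
E and D lie in the same block of the stable partition, so they are equivalent — no string distinguishes them.

Yes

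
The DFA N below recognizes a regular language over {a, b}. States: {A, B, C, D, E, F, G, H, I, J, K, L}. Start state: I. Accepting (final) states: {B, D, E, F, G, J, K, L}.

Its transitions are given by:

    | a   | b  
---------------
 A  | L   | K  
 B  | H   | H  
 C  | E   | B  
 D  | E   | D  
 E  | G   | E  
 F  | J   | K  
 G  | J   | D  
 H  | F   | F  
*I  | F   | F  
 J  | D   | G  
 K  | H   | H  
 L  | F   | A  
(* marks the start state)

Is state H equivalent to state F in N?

No

Reachable states from the start: {D,E,F,G,H,I,J,K}. Unreachable: {A,B,C,L} — drop them.
Initial partition by acceptance: {D,E,F,G,J,K} | {H,I}.
On input a, block {D,E,F,G,J,K} splits into {D,E,F,G,J} and {K}.
Refine {D,E,F,G,J} on symbol b: members go to different blocks, giving {D,E,G,J} and {F}.
No further refinement is possible. Final partition (4 blocks): {D,E,G,J} | {H,I} | {K} | {F}.
H and F end up in different blocks, so they are distinguishable. For instance, the string 'ε' is accepted from only F.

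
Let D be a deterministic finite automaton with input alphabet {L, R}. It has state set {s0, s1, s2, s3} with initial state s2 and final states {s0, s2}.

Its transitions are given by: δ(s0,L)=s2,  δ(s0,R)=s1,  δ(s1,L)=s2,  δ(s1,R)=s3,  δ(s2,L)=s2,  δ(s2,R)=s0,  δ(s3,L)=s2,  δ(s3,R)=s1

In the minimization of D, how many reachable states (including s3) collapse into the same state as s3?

2

All states are reachable from the start state.
P0 = {s0,s2} | {s1,s3}.
Split {s0,s2} by δ(·,R) → {s0} and {s2}.
Stable partition: {s0} | {s1,s3} | {s2} — 3 equivalence classes.
State s3 belongs to the block {s1,s3}, which has 2 states.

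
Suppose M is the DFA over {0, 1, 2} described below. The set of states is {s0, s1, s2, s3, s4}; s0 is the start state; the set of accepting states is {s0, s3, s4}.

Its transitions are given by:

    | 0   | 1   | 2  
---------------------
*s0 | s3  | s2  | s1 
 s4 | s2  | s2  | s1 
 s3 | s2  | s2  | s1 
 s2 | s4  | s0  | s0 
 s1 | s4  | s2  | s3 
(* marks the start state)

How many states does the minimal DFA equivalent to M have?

4

All states are reachable from the start state.
Initial partition by acceptance: {s0,s3,s4} | {s1,s2}.
Refine {s0,s3,s4} on symbol 0: members go to different blocks, giving {s3,s4} and {s0}.
On input 1, block {s1,s2} splits into {s1} and {s2}.
The partition is now stable with 4 blocks: {s3,s4} | {s1} | {s0} | {s2}.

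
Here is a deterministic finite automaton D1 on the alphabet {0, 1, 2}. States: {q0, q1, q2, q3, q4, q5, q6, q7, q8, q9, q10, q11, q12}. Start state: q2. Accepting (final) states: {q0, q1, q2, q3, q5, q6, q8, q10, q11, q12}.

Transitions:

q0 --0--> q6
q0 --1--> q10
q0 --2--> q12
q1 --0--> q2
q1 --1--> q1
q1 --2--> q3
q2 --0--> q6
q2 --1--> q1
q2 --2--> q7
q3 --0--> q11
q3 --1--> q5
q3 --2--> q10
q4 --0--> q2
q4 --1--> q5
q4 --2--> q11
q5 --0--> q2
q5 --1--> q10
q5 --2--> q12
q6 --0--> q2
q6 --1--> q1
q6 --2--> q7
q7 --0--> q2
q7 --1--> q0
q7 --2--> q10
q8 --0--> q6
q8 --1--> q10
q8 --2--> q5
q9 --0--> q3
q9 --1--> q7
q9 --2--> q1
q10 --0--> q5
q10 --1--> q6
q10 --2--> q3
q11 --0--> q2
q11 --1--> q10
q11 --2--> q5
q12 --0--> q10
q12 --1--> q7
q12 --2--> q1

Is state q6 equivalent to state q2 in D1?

Yes

States {q4,q8,q9} cannot be reached from the start state, so discard them.
Start with accepting vs non-accepting: {q0,q1,q2,q3,q5,q6,q10,q11,q12} | {q7}.
On input 1, block {q0,q1,q2,q3,q5,q6,q10,q11,q12} splits into {q0,q1,q2,q3,q5,q6,q10,q11} and {q12}.
Refine {q0,q1,q2,q3,q5,q6,q10,q11} on symbol 2: members go to different blocks, giving {q1,q3,q10,q11} and {q0,q5} and {q2,q6}.
Split {q1,q3,q10,q11} by δ(·,0) → {q1,q11} and {q3} and {q10}.
Refine {q1,q11} on symbol 1: members go to different blocks, giving {q1} and {q11}.
The partition is now stable with 8 blocks: {q1} | {q7} | {q12} | {q0,q5} | {q2,q6} | {q3} | {q10} | {q11}.
q6 and q2 lie in the same block of the stable partition, so they are equivalent — no string distinguishes them.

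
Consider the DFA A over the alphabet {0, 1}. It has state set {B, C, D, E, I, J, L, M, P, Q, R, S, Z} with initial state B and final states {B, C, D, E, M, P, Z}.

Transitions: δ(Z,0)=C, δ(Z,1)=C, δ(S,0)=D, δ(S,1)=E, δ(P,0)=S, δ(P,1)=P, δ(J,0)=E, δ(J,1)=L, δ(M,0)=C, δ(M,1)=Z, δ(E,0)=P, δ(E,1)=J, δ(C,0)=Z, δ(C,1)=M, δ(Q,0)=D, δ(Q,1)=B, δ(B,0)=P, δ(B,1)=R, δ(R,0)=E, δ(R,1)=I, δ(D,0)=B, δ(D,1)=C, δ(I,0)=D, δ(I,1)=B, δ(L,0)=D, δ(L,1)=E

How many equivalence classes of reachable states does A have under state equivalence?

States {Q} cannot be reached from the start state, so discard them.
Start with accepting vs non-accepting: {B,C,D,E,M,P,Z} | {I,J,L,R,S}.
On input 0, block {B,C,D,E,M,P,Z} splits into {B,C,D,E,M,Z} and {P}.
Split {B,C,D,E,M,Z} by δ(·,0) → {C,D,M,Z} and {B,E}.
On input 0, block {C,D,M,Z} splits into {C,M,Z} and {D}.
Refine {I,J,L,R,S} on symbol 0: members go to different blocks, giving {I,L,S} and {J,R}.
No further refinement is possible. Final partition (6 blocks): {C,M,Z} | {I,L,S} | {P} | {B,E} | {D} | {J,R}.

6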